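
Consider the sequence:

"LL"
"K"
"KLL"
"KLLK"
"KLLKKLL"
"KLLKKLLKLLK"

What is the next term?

KLLKKLLKLLKKLLKKLL

This is a Fibonacci-style word recurrence s(k) = s(k−1)·s(k−2): e.g. K·LL = KLL.
So term 7 is KLLKKLLKLLK·KLLKKLL.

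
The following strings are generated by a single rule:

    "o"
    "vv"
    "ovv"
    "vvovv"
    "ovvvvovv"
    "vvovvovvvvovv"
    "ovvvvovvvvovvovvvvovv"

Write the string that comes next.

vvovvovvvvovvovvvvovvvvovvovvvvovv

From term 3 onward, concatenate the second-to-last term with the last: o·vv = ovv, vv·ovv = vvovv, …
The next term joins vvovvovvvvovv and ovvvvovvvvovvovvvvovv.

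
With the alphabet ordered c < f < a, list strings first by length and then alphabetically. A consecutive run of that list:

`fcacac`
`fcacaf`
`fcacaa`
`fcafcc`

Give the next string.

fcafcf

Treat fcafcc as a base-3 numeral over the given alphabet and add one, carrying through any trailing a's.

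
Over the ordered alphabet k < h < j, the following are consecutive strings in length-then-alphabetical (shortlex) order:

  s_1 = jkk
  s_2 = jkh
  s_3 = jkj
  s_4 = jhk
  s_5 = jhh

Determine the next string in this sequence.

Find the rightmost character of jhh below j, bump it to the next letter, and reset everything to its right to k.

jhj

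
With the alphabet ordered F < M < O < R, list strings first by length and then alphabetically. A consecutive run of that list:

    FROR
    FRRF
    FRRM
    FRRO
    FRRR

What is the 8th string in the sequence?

MFFO

Continuing the enumeration 3 steps past FRRR: FRRR → MFFF → MFFM → (answer).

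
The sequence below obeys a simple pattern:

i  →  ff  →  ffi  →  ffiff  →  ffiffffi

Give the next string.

Each term (from the third on) is the previous term followed by the one before it: term 3 = ff·i = ffi.
The next term joins ffiffffi and ffiff.

ffiffffiffiff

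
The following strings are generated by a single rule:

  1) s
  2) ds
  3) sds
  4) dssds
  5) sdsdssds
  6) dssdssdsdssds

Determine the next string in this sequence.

sdsdssdsdssdssdsdssds

Each term (from the third on) is the two preceding terms concatenated in order: term 3 = s·ds = sds.
So term 7 is sdsdssds·dssdssdsdssds.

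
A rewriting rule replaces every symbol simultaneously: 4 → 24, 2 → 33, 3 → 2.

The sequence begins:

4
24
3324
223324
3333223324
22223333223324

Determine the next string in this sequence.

Rewriting the 14 symbols of 22223333223324 one by one yields 33 33 33 33 2 2 2 2 33 33 2 2 33 24; concatenated:

3333333322223333223324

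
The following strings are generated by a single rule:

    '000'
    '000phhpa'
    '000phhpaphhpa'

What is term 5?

Every step adds phhpa to the end: s(k+1) = s(k)·phhpa.
From 000phhpaphhpa, 2 further steps: 000phhpaphhpa → 000phhpaphhpaphhpa → (answer).

000phhpaphhpaphhpaphhpa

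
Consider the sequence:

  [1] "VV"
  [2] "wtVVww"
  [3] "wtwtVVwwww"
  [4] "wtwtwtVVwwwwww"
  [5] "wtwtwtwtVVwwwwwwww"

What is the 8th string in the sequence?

wtwtwtwtwtwtwtVVwwwwwwwwwwwwww

Every step adds wt to the front and ww to the end of the previous string.
From wtwtwtwtVVwwwwwwww, 3 further steps: wtwtwtwtVVwwwwwwww → wtwtwtwtwtVVwwwwwwwwww → wtwtwtwtwtwtVVwwwwwwwwwwww → (answer).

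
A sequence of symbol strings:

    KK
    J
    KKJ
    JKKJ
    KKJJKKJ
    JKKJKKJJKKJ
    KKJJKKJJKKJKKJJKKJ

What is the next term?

From term 3 onward, concatenate the second-to-last term with the last: KK·J = KKJ, J·KKJ = JKKJ, …
Continuing: JKKJKKJJKKJ · KKJJKKJJKKJKKJJKKJ gives term 8.

JKKJKKJJKKJKKJJKKJJKKJKKJJKKJ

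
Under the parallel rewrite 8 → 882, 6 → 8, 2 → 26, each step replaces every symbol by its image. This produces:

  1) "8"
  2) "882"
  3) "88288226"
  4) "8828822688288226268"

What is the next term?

Replace each of the 19 characters of 8828822688288226268 in place — 882 882 26 882 882 26 26 8 882 882 26 882 882 26 26 8 26 8 882 — and concatenate.

88288226882882262688828822688288226268268882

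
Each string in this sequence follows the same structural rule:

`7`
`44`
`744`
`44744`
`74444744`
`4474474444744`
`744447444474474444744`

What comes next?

This is a Fibonacci-style word recurrence s(k) = s(k−2)·s(k−1): e.g. 7·44 = 744.
The next term joins 4474474444744 and 744447444474474444744.

4474474444744744447444474474444744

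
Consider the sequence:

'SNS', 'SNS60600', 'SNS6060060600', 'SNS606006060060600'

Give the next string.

Every step adds 60600 to the end: s(k+1) = s(k)·60600.
One more step from SNS606006060060600 gives the answer.

SNS60600606006060060600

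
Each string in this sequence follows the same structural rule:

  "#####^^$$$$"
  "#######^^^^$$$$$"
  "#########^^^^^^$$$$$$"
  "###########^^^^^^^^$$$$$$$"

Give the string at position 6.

Term n consists of 2n+3 #'s, followed by 2n ^'s, followed by n+3 $'s (n = 1, 2, …).
Setting n = 6 gives 15, 12, 9 characters in each block.

###############^^^^^^^^^^^^$$$$$$$$$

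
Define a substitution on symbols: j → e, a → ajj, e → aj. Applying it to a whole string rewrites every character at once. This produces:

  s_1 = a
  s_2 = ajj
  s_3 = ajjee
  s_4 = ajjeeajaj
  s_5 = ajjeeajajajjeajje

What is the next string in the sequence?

ajjeeajajajjeajjeajjeeajajjeeaj

φ(ajjeeajajajjeajje) expands symbol-by-symbol to ajj e e aj aj ajj e ajj e ajj e e aj ajj e e aj; joining the 17 pieces gives the next term.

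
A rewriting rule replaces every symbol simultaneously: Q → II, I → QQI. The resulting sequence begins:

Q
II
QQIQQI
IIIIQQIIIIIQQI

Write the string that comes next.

QQIQQIQQIQQIIIIIQQIQQIQQIQQIQQIIIIIQQI

Applying the rule to each of the 14 symbols of IIIIQQIIIIIQQI gives the pieces QQI QQI QQI QQI II II QQI QQI QQI QQI QQI II II QQI, which concatenate to the answer.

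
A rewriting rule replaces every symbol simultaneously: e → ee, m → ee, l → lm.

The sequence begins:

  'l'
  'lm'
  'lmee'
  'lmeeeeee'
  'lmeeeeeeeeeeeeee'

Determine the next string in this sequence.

Rewriting the 16 symbols of lmeeeeeeeeeeeeee one by one yields lm ee ee ee ee ee ee ee ee ee ee ee ee ee ee ee; concatenated:

lmeeeeeeeeeeeeeeeeeeeeeeeeeeeeee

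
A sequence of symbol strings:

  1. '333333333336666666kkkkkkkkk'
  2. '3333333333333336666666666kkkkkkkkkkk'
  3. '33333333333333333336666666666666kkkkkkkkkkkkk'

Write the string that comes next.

Reading off run lengths: 3 runs 11, 15, 19; 6 runs 7, 10, 13; k runs 9, 11, 13 — each is linear in n, where the shown terms are n = 3, 4, 5.
For the next term, n = 6, so the run lengths are 23, 16, 15.

333333333333333333333336666666666666666kkkkkkkkkkkkkkk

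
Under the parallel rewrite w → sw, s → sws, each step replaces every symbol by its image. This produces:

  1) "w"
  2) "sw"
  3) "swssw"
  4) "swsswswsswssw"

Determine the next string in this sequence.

Replace each of the 13 characters of swsswswsswssw in place — sws sw sws sws sw sws sw sws sws sw sws sws sw — and concatenate.

swsswswsswsswswsswswsswsswswsswssw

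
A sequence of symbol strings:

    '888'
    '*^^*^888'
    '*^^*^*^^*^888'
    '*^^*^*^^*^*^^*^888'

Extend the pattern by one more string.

Each term is the previous one with *^^*^ prepended.
Applying this once more to *^^*^*^^*^*^^*^888:

*^^*^*^^*^*^^*^*^^*^888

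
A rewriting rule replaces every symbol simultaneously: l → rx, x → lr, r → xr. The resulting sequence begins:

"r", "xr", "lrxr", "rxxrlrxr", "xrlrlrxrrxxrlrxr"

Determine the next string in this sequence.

lrxrrxxrrxxrlrxrxrlrlrxrrxxrlrxr

φ(xrlrlrxrrxxrlrxr) expands symbol-by-symbol to lr xr rx xr rx xr lr xr xr lr lr xr rx xr lr xr; joining the 16 pieces gives the next term.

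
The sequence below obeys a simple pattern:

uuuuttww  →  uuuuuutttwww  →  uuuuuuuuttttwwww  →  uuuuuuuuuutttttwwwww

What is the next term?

Term n consists of 2n u's, followed by n t's, followed by n w's, where the shown terms are n = 2, 3, 4, 5.
Setting n = 6 gives 12, 6, 6 characters in each block.

uuuuuuuuuuuuttttttwwwwww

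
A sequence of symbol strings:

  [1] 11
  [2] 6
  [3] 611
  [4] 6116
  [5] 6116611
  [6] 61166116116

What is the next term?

611661161166116611

This is a Fibonacci-style word recurrence s(k) = s(k−1)·s(k−2): e.g. 6·11 = 611.
Continuing: 61166116116 · 6116611 gives term 7.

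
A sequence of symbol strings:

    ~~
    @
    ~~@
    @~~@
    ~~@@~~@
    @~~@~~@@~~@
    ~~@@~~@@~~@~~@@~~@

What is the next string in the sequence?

@~~@~~@@~~@~~@@~~@@~~@~~@@~~@

This is a Fibonacci-style word recurrence s(k) = s(k−2)·s(k−1): e.g. ~~·@ = ~~@.
The next term joins @~~@~~@@~~@ and ~~@@~~@@~~@~~@@~~@.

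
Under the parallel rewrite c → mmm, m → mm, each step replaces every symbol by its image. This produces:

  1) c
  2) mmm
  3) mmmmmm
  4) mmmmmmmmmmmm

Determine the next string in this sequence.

mmmmmmmmmmmmmmmmmmmmmmmm

Rewriting each symbol of mmmmmmmmmmmm: m→mm, m→mm, m→mm, m→mm, m→mm, m→mm, m→mm, m→mm, m→mm, m→mm, m→mm, m→mm, which concatenates to mm mm mm mm mm mm mm mm mm mm mm mm.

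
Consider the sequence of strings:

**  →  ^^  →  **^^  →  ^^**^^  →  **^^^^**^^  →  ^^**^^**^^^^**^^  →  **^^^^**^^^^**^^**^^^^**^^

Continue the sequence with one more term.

From term 3 onward, concatenate the second-to-last term with the last: **·^^ = **^^, ^^·**^^ = ^^**^^, …
So term 8 is ^^**^^**^^^^**^^·**^^^^**^^^^**^^**^^^^**^^.

^^**^^**^^^^**^^**^^^^**^^^^**^^**^^^^**^^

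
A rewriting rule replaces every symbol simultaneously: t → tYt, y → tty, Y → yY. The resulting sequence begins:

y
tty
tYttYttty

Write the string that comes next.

tYtyYtYttYtyYtYttYttYttty

Apply φ to tYttYttty symbol by symbol: t→tYt, Y→yY, t→tYt, t→tYt, Y→yY, t→tYt, t→tYt, t→tYt, y→tty; joined: tYt yY tYt tYt yY tYt tYt tYt tty.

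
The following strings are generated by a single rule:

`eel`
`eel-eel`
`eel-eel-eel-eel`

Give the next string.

Each string is two copies of the previous one joined by '-'.
Doubling eel-eel-eel-eel with '-' between the halves:

eel-eel-eel-eel-eel-eel-eel-eel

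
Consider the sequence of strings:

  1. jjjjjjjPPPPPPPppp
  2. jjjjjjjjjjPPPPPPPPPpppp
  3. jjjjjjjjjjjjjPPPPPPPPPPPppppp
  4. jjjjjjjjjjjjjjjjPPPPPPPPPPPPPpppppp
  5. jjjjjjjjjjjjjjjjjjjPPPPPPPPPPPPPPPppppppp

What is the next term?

Reading off run lengths: j runs 7, 10, 13, 16, 19; P runs 7, 9, 11, 13, 15; p runs 3, 4, 5, 6, 7 — each is linear in n, where the shown terms are n = 2, 3, 4, 5, 6.
For the next term, n = 7, so the run lengths are 22, 17, 8.

jjjjjjjjjjjjjjjjjjjjjjPPPPPPPPPPPPPPPPPpppppppp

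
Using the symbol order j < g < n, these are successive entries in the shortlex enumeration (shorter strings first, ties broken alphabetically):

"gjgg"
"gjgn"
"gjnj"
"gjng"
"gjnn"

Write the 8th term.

Continuing the enumeration 3 steps past gjnn: gjnn → ggjj → ggjg → (answer).

ggjn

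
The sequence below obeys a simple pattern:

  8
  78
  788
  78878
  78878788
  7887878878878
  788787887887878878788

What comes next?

7887878878878788787887887878878878

This is a Fibonacci-style word recurrence s(k) = s(k−1)·s(k−2): e.g. 78·8 = 788.
Continuing: 788787887887878878788 · 7887878878878 gives term 8.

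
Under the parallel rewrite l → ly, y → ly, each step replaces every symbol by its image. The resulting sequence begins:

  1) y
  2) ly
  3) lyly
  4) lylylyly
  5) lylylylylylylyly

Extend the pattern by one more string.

lylylylylylylylylylylylylylylyly

φ(lylylylylylylyly) expands symbol-by-symbol to ly ly ly ly ly ly ly ly ly ly ly ly ly ly ly ly; joining the 16 pieces gives the next term.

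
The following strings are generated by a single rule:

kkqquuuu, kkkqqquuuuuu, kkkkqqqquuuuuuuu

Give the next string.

kkkkkqqqqquuuuuuuuuu

Reading off run lengths: k runs 2, 3, 4; q runs 2, 3, 4; u runs 4, 6, 8 — each is linear in n, where the shown terms are n = 2, 3, 4.
At n = 5 the blocks have lengths 5, 5, 10.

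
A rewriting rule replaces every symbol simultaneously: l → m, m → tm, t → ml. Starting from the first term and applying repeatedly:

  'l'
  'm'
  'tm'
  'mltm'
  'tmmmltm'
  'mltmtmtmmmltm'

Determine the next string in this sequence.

tmmmltmmltmmltmtmtmmmltm

Replace each of the 13 characters of mltmtmtmmmltm in place — tm m ml tm ml tm ml tm tm tm m ml tm — and concatenate.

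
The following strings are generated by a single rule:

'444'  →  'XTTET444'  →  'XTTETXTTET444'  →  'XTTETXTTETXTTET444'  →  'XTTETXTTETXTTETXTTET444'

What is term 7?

The strings grow by a fixed prefix XTTET each time.
From XTTETXTTETXTTETXTTET444, 2 further steps: XTTETXTTETXTTETXTTET444 → XTTETXTTETXTTETXTTETXTTET444 → (answer).

XTTETXTTETXTTETXTTETXTTETXTTET444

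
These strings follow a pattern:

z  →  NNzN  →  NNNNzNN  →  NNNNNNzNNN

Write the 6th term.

NNNNNNNNNNzNNNNN

Every step adds NN to the front and N to the end of the previous string.
From NNNNNNzNNN, 2 further steps: NNNNNNzNNN → NNNNNNNNzNNNN → (answer).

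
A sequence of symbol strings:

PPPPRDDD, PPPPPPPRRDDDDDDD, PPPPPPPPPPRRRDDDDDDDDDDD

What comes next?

PPPPPPPPPPPPPRRRRDDDDDDDDDDDDDDD

Each string has the form P^{3n+1} R^{n} D^{4n-1} (n = 1, 2, …).
For the next term, n = 4, so the run lengths are 13, 4, 15.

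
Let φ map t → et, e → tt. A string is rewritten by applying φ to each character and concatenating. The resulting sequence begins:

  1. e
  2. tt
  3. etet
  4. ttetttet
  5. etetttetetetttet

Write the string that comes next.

ttetttetetetttetttetttetetetttet

φ(etetttetetetttet) expands symbol-by-symbol to tt et tt et et et tt et tt et tt et et et tt et; joining the 16 pieces gives the next term.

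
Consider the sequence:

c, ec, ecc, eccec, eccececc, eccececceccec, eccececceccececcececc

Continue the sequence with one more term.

eccececceccececcececceccececceccec

This is a Fibonacci-style word recurrence s(k) = s(k−1)·s(k−2): e.g. ec·c = ecc.
Continuing: eccececceccececcececc · eccececceccec gives term 8.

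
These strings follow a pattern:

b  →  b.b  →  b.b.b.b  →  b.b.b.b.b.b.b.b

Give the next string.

Each string is two copies of the previous one joined by '.'.
So the next term is two copies of b.b.b.b.b.b.b.b with '.' between the halves.

b.b.b.b.b.b.b.b.b.b.b.b.b.b.b.b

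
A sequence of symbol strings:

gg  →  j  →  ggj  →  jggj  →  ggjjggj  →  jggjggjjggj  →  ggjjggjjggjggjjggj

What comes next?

This is a Fibonacci-style word recurrence s(k) = s(k−2)·s(k−1): e.g. gg·j = ggj.
So term 8 is jggjggjjggj·ggjjggjjggjggjjggj.

jggjggjjggjggjjggjjggjggjjggj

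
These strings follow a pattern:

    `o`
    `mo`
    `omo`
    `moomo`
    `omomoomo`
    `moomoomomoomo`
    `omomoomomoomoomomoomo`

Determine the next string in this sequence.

moomoomomoomoomomoomomoomoomomoomo

From term 3 onward, concatenate the second-to-last term with the last: o·mo = omo, mo·omo = moomo, …
The next term joins moomoomomoomo and omomoomomoomoomomoomo.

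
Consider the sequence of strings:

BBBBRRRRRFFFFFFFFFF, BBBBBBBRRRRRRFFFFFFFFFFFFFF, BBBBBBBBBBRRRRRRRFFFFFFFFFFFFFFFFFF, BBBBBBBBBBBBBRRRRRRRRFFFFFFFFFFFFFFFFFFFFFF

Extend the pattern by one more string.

The n-th term is 3n-2 B's then n+3 R's then 4n+2 F's, where the shown terms are n = 2, 3, 4, 5.
Setting n = 6 gives 16, 9, 26 characters in each block.

BBBBBBBBBBBBBBBBRRRRRRRRRFFFFFFFFFFFFFFFFFFFFFFFFFF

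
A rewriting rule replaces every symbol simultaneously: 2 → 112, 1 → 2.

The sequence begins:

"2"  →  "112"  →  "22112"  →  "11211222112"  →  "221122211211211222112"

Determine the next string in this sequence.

Rewriting the 21 symbols of 221122211211211222112 one by one yields 112 112 2 2 112 112 112 2 2 112 2 2 112 2 2 112 112 112 2 2 112; concatenated:

1121122211211211222112221122211211211222112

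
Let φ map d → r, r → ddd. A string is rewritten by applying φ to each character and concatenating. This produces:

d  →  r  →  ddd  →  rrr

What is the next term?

Rewriting each symbol of rrr: r→ddd, r→ddd, r→ddd, which concatenates to ddd ddd ddd.

ddddddddd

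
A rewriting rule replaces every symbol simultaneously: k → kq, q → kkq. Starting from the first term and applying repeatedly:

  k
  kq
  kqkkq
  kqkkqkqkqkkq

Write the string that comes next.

kqkkqkqkqkkqkqkkqkqkkqkqkqkkq

Apply φ to kqkkqkqkqkkq symbol by symbol: k→kq, q→kkq, k→kq, k→kq, q→kkq, k→kq, q→kkq, k→kq, q→kkq, k→kq, k→kq, q→kkq; joined: kq kkq kq kq kkq kq kkq kq kkq kq kq kkq.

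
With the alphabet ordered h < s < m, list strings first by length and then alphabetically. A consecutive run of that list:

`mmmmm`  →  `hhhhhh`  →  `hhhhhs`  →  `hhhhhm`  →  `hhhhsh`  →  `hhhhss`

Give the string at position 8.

Stepping forward 2 times from hhhhss: hhhhss → hhhhsm, then the target.

hhhhmh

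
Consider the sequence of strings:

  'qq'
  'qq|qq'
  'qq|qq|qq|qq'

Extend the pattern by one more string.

qq|qq|qq|qq|qq|qq|qq|qq

Each string is two copies of the previous one joined by '|'.
So the next term is two copies of qq|qq|qq|qq with '|' between the halves.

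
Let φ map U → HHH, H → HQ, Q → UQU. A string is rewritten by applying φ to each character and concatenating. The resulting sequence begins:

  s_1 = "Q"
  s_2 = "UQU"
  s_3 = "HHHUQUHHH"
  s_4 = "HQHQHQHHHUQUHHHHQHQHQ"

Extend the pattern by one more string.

Rewriting the 21 symbols of HQHQHQHHHUQUHHHHQHQHQ one by one yields HQ UQU HQ UQU HQ UQU HQ HQ HQ HHH UQU HHH HQ HQ HQ HQ UQU HQ UQU HQ UQU; concatenated:

HQUQUHQUQUHQUQUHQHQHQHHHUQUHHHHQHQHQHQUQUHQUQUHQUQU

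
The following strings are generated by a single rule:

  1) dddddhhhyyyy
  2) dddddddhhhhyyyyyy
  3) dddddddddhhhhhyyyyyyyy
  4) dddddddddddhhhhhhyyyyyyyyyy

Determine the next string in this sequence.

dddddddddddddhhhhhhhyyyyyyyyyyyy

Reading off run lengths: d runs 5, 7, 9, 11; h runs 3, 4, 5, 6; y runs 4, 6, 8, 10 — each is linear in n, where the shown terms are n = 3, 4, 5, 6.
At n = 7 the blocks have lengths 13, 7, 12.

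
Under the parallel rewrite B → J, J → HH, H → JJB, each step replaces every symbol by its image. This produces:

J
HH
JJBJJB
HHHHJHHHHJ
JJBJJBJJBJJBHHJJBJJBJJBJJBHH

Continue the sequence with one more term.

HHHHJHHHHJHHHHJHHHHJJJBJJBHHHHJHHHHJHHHHJHHHHJJJBJJB

φ(JJBJJBJJBJJBHHJJBJJBJJBJJBHH) expands symbol-by-symbol to HH HH J HH HH J HH HH J HH HH J JJB JJB HH HH J HH HH J HH HH J HH HH J JJB JJB; joining the 28 pieces gives the next term.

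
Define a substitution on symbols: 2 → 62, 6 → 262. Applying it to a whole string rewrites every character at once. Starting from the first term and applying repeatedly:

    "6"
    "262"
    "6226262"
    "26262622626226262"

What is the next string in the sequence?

φ(26262622626226262) expands symbol-by-symbol to 62 262 62 262 62 262 62 62 262 62 262 62 62 262 62 262 62; joining the 17 pieces gives the next term.

62262622626226262622626226262622626226262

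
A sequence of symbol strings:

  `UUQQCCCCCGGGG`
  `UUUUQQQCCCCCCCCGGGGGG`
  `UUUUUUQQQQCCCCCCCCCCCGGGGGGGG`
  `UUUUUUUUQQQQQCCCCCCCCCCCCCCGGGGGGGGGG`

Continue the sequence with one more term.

UUUUUUUUUUQQQQQQCCCCCCCCCCCCCCCCCGGGGGGGGGGGG

Term n consists of 2n U's, followed by n+1 Q's, followed by 3n+2 C's, followed by 2n+2 G's (n = 1, 2, …).
For the next term, n = 5, so the run lengths are 10, 6, 17, 12.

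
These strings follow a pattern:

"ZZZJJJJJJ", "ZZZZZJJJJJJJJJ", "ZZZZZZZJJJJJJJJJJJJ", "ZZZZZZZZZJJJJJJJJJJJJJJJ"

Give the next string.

ZZZZZZZZZZZJJJJJJJJJJJJJJJJJJ

Each string has the form Z^{2n-1} J^{3n}, where the shown terms are n = 2, 3, 4, 5.
At n = 6 the blocks have lengths 11, 18.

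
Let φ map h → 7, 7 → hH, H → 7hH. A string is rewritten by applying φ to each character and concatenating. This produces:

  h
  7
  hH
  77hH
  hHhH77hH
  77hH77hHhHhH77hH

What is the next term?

Replace each of the 16 characters of 77hH77hHhHhH77hH in place — hH hH 7 7hH hH hH 7 7hH 7 7hH 7 7hH hH hH 7 7hH — and concatenate.

hHhH77hHhHhH77hH77hH77hHhHhH77hH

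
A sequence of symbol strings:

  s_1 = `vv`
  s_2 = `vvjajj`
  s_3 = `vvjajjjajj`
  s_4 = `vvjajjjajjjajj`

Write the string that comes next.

Each term is the previous one with jajj appended.
So the next term is vvjajjjajjjajj·jajj.

vvjajjjajjjajjjajj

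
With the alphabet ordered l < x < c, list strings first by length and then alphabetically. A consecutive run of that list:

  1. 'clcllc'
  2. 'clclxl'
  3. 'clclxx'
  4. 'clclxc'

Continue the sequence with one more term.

clclcl

The successor of clclxc increments the rightmost position that isn't already c and resets every position after it to l.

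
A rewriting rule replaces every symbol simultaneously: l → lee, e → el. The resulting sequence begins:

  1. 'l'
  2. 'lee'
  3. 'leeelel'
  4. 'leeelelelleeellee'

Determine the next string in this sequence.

leeelelelleeelleeelleeleeelelelleeleeelel

Applying the rule to each of the 17 symbols of leeelelelleeellee gives the pieces lee el el el lee el lee el lee lee el el el lee lee el el, which concatenate to the answer.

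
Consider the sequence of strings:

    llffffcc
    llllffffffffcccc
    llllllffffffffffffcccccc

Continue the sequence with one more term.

llllllllffffffffffffffffcccccccc

Reading off run lengths: l runs 2, 4, 6; f runs 4, 8, 12; c runs 2, 4, 6 — each is linear in n (n = 1, 2, …).
Setting n = 4 gives 8, 16, 8 characters in each block.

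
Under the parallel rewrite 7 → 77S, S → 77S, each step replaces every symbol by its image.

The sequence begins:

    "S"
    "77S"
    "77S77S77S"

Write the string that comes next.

Expanding 77S77S77S: 7→77S, 7→77S, S→77S, 7→77S, 7→77S, S→77S, 7→77S, 7→77S, S→77S. Concatenated: 77S 77S 77S 77S 77S 77S 77S 77S 77S.

77S77S77S77S77S77S77S77S77S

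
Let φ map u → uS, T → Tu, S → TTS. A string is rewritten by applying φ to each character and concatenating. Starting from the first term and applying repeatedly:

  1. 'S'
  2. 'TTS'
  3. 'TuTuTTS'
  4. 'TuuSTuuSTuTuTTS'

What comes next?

Rewriting the 15 symbols of TuuSTuuSTuTuTTS one by one yields Tu uS uS TTS Tu uS uS TTS Tu uS Tu uS Tu Tu TTS; concatenated:

TuuSuSTTSTuuSuSTTSTuuSTuuSTuTuTTS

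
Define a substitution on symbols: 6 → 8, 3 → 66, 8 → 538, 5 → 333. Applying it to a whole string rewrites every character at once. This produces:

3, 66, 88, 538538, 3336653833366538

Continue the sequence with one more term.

Replace each of the 16 characters of 3336653833366538 in place — 66 66 66 8 8 333 66 538 66 66 66 8 8 333 66 538 — and concatenate.

66666688333665386666668833366538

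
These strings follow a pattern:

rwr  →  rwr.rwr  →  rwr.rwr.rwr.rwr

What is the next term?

Each string is two copies of the previous one joined by '.'.
Doubling rwr.rwr.rwr.rwr with '.' between the halves:

rwr.rwr.rwr.rwr.rwr.rwr.rwr.rwr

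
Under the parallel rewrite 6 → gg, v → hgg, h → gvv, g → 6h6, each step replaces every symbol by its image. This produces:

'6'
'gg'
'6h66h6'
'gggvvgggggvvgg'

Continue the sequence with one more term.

6h66h66h6hgghgg6h66h66h66h66h6hgghgg6h66h6

Replace each of the 14 characters of gggvvgggggvvgg in place — 6h6 6h6 6h6 hgg hgg 6h6 6h6 6h6 6h6 6h6 hgg hgg 6h6 6h6 — and concatenate.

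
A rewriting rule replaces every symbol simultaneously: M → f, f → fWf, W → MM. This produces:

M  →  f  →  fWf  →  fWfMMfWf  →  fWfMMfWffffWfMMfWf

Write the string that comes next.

Rewriting the 18 symbols of fWfMMfWffffWfMMfWf one by one yields fWf MM fWf f f fWf MM fWf fWf fWf fWf MM fWf f f fWf MM fWf; concatenated:

fWfMMfWffffWfMMfWffWffWffWfMMfWffffWfMMfWf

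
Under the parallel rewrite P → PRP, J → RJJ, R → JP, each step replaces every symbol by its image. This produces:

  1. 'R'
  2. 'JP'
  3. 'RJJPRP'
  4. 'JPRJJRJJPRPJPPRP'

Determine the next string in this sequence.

Applying the rule to each of the 16 symbols of JPRJJRJJPRPJPPRP gives the pieces RJJ PRP JP RJJ RJJ JP RJJ RJJ PRP JP PRP RJJ PRP PRP JP PRP, which concatenate to the answer.

RJJPRPJPRJJRJJJPRJJRJJPRPJPPRPRJJPRPPRPJPPRP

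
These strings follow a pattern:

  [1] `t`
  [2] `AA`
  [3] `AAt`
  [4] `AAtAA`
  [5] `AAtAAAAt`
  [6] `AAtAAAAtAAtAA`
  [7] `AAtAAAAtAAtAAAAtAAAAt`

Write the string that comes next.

AAtAAAAtAAtAAAAtAAAAtAAtAAAAtAAtAA

Each term (from the third on) is the previous term followed by the one before it: term 3 = AA·t = AAt.
The next term joins AAtAAAAtAAtAAAAtAAAAt and AAtAAAAtAAtAA.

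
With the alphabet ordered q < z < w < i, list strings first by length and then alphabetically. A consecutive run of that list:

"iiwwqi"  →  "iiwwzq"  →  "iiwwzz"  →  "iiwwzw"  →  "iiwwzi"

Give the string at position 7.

Stepping forward 2 times from iiwwzi: iiwwzi → iiwwwq, then the target.

iiwwwz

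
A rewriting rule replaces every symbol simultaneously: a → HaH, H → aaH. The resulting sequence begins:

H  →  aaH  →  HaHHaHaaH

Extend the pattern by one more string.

Expanding HaHHaHaaH: H→aaH, a→HaH, H→aaH, H→aaH, a→HaH, H→aaH, a→HaH, a→HaH, H→aaH. Concatenated: aaH HaH aaH aaH HaH aaH HaH HaH aaH.

aaHHaHaaHaaHHaHaaHHaHHaHaaH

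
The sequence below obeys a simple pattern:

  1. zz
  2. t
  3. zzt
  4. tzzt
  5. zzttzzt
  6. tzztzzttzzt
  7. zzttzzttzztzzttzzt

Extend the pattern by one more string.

tzztzzttzztzzttzzttzztzzttzzt

This is a Fibonacci-style word recurrence s(k) = s(k−2)·s(k−1): e.g. zz·t = zzt.
The next term joins tzztzzttzzt and zzttzzttzztzzttzzt.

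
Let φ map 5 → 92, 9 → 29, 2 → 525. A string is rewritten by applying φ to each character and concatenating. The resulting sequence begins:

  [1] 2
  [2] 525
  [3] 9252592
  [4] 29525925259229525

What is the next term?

Applying the rule to each of the 17 symbols of 29525925259229525 gives the pieces 525 29 92 525 92 29 525 92 525 92 29 525 525 29 92 525 92, which concatenate to the answer.

52529925259229525925259229525525299252592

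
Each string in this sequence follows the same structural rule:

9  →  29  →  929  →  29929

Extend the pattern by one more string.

92929929

Each term (from the third on) is the two preceding terms concatenated in order: term 3 = 9·29 = 929.
Continuing: 929 · 29929 gives term 5.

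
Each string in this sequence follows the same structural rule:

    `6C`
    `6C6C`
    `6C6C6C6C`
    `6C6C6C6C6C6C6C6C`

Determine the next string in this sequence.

s(k+1) = s(k)·s(k) — each term doubles the last.
One more doubling of 6C6C6C6C6C6C6C6C gives the answer.

6C6C6C6C6C6C6C6C6C6C6C6C6C6C6C6C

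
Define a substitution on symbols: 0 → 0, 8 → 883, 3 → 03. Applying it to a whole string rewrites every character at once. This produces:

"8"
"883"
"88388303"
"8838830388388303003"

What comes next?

883883038838830300388388303883883030030003

φ(8838830388388303003) expands symbol-by-symbol to 883 883 03 883 883 03 0 03 883 883 03 883 883 03 0 03 0 0 03; joining the 19 pieces gives the next term.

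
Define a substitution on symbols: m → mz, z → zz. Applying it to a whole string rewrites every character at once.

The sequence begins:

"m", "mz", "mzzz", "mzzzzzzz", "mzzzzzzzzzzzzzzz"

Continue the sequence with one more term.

φ(mzzzzzzzzzzzzzzz) expands symbol-by-symbol to mz zz zz zz zz zz zz zz zz zz zz zz zz zz zz zz; joining the 16 pieces gives the next term.

mzzzzzzzzzzzzzzzzzzzzzzzzzzzzzzz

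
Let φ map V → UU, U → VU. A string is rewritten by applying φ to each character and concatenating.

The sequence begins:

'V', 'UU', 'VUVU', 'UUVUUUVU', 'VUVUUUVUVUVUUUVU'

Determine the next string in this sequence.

Rewriting the 16 symbols of VUVUUUVUVUVUUUVU one by one yields UU VU UU VU VU VU UU VU UU VU UU VU VU VU UU VU; concatenated:

UUVUUUVUVUVUUUVUUUVUUUVUVUVUUUVU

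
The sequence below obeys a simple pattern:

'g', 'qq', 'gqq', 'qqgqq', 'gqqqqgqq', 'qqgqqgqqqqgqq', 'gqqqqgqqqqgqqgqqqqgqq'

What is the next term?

qqgqqgqqqqgqqgqqqqgqqqqgqqgqqqqgqq

This is a Fibonacci-style word recurrence s(k) = s(k−2)·s(k−1): e.g. g·qq = gqq.
So term 8 is qqgqqgqqqqgqq·gqqqqgqqqqgqqgqqqqgqq.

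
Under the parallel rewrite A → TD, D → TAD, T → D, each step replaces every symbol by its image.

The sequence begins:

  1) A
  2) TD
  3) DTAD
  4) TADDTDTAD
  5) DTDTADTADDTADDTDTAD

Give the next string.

TADDTADDTDTADDTDTADTADDTDTADTADDTADDTDTAD

Applying the rule to each of the 19 symbols of DTDTADTADDTADDTDTAD gives the pieces TAD D TAD D TD TAD D TD TAD TAD D TD TAD TAD D TAD D TD TAD, which concatenate to the answer.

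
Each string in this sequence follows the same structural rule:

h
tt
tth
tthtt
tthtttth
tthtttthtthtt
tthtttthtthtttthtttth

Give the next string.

This is a Fibonacci-style word recurrence s(k) = s(k−1)·s(k−2): e.g. tt·h = tth.
The next term joins tthtttthtthtttthtttth and tthtttthtthtt.

tthtttthtthtttthtttthtthtttthtthtt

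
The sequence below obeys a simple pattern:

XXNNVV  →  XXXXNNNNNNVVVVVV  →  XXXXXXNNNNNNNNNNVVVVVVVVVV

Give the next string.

Reading off run lengths: X runs 2, 4, 6; N runs 2, 6, 10; V runs 2, 6, 10 — each is linear in n (n = 1, 2, …).
For the next term, n = 4, so the run lengths are 8, 14, 14.

XXXXXXXXNNNNNNNNNNNNNNVVVVVVVVVVVVVV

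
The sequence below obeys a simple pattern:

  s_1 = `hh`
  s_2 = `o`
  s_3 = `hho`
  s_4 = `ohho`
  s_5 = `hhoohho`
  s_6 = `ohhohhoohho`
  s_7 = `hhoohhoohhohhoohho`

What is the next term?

ohhohhoohhohhoohhoohhohhoohho

This is a Fibonacci-style word recurrence s(k) = s(k−2)·s(k−1): e.g. hh·o = hho.
Continuing: ohhohhoohho · hhoohhoohhohhoohho gives term 8.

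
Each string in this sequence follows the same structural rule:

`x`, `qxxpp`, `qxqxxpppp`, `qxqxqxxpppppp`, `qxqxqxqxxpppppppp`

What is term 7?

qxqxqxqxqxqxxpppppppppppp

Each term wraps the previous one in qx on the left and pp on the right.
From qxqxqxqxxpppppppp, 2 further steps: qxqxqxqxxpppppppp → qxqxqxqxqxxpppppppppp → (answer).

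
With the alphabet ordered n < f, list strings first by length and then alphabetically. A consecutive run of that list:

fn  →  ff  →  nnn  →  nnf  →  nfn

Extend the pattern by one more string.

Find the rightmost character of nfn below f, bump it to the next letter, and reset everything to its right to n.

nff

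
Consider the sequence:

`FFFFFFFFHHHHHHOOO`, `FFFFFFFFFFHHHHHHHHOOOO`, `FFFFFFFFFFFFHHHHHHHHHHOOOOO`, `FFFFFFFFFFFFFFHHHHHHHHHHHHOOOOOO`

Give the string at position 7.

Each string has the form F^{2n+2} H^{2n} O^{n}, where the shown terms are n = 3, 4, 5, 6.
For term 7, n = 9, so the run lengths are 20, 18, 9.

FFFFFFFFFFFFFFFFFFFFHHHHHHHHHHHHHHHHHHOOOOOOOOO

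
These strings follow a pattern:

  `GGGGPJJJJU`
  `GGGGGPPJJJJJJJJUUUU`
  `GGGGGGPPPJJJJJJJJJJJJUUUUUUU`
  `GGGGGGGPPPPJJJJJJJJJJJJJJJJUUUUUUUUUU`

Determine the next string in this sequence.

GGGGGGGGPPPPPJJJJJJJJJJJJJJJJJJJJUUUUUUUUUUUUU

Each string has the form G^{n+3} P^{n} J^{4n} U^{3n-2} (n = 1, 2, …).
At n = 5 the blocks have lengths 8, 5, 20, 13.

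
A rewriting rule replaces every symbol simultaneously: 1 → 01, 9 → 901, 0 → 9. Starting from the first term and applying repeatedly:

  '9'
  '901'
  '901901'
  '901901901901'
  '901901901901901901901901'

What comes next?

901901901901901901901901901901901901901901901901

φ(901901901901901901901901) expands symbol-by-symbol to 901 9 01 901 9 01 901 9 01 901 9 01 901 9 01 901 9 01 901 9 01 901 9 01; joining the 24 pieces gives the next term.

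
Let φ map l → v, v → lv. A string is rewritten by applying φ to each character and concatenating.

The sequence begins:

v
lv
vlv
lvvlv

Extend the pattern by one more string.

Apply φ to lvvlv symbol by symbol: l→v, v→lv, v→lv, l→v, v→lv; joined: v lv lv v lv.

vlvlvvlv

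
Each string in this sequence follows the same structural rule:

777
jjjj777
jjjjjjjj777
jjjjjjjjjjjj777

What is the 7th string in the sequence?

jjjjjjjjjjjjjjjjjjjjjjjj777

Each term is the previous one with jjjj prepended.
From jjjjjjjjjjjj777, 3 further steps: jjjjjjjjjjjj777 → jjjjjjjjjjjjjjjj777 → jjjjjjjjjjjjjjjjjjjj777 → (answer).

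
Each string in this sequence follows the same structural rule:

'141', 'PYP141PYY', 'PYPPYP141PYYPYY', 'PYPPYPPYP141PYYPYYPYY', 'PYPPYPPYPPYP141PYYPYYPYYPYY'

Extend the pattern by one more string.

s(k+1) = PYP·s(k)·PYY, so each term gains PYP as a prefix and PYY as a suffix.
So the next term is PYP·PYPPYPPYPPYP141PYYPYYPYYPYY·PYY.

PYPPYPPYPPYPPYP141PYYPYYPYYPYYPYY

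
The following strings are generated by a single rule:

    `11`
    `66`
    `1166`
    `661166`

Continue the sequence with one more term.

1166661166

From term 3 onward, concatenate the second-to-last term with the last: 11·66 = 1166, 66·1166 = 661166, …
So term 5 is 1166·661166.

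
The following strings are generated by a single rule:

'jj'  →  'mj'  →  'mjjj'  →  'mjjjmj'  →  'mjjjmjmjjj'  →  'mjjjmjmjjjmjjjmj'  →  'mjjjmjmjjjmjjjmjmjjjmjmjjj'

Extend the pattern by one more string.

mjjjmjmjjjmjjjmjmjjjmjmjjjmjjjmjmjjjmjjjmj

Each term (from the third on) is the previous term followed by the one before it: term 3 = mj·jj = mjjj.
So term 8 is mjjjmjmjjjmjjjmjmjjjmjmjjj·mjjjmjmjjjmjjjmj.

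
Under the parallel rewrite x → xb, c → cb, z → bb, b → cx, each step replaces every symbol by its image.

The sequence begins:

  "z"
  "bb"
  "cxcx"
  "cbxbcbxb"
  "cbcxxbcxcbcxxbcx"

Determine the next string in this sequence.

Replace each of the 16 characters of cbcxxbcxcbcxxbcx in place — cb cx cb xb xb cx cb xb cb cx cb xb xb cx cb xb — and concatenate.

cbcxcbxbxbcxcbxbcbcxcbxbxbcxcbxb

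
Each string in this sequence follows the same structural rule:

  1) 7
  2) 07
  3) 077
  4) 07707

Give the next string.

07707077

From term 3 onward, concatenate the last term with the second-to-last: 07·7 = 077, 077·07 = 07707, …
So term 5 is 07707·077.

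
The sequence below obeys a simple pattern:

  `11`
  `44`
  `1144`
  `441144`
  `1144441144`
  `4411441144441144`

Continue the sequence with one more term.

Each term (from the third on) is the two preceding terms concatenated in order: term 3 = 11·44 = 1144.
The next term joins 1144441144 and 4411441144441144.

11444411444411441144441144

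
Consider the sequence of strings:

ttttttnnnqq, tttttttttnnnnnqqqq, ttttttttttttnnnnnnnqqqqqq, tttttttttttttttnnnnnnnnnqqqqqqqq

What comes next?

Reading off run lengths: t runs 6, 9, 12, 15; n runs 3, 5, 7, 9; q runs 2, 4, 6, 8 — each is linear in n, where the shown terms are n = 2, 3, 4, 5.
At n = 6 the blocks have lengths 18, 11, 10.

ttttttttttttttttttnnnnnnnnnnnqqqqqqqqqq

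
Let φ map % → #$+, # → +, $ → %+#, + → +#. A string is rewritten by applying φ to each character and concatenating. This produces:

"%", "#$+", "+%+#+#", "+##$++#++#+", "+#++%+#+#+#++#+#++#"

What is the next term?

φ(+#++%+#+#+#++#+#++#) expands symbol-by-symbol to +# + +# +# #$+ +# + +# + +# + +# +# + +# + +# +# +; joining the 19 pieces gives the next term.

+#++#+##$++#++#++#++#+#++#++#+#+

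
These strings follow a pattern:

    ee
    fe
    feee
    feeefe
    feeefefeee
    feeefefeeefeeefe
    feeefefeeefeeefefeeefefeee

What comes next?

feeefefeeefeeefefeeefefeeefeeefefeeefeeefe

From term 3 onward, concatenate the last term with the second-to-last: fe·ee = feee, feee·fe = feeefe, …
Continuing: feeefefeeefeeefefeeefefeee · feeefefeeefeeefe gives term 8.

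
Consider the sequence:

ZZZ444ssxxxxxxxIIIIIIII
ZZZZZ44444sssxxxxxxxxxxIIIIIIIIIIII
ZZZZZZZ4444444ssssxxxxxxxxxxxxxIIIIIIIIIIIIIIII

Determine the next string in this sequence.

ZZZZZZZZZ444444444sssssxxxxxxxxxxxxxxxxIIIIIIIIIIIIIIIIIIII

The n-th term is 2n-1 Z's then 2n-1 4's then n s's then 3n+1 x's then 4n I's, where the shown terms are n = 2, 3, 4.
For the next term, n = 5, so the run lengths are 9, 9, 5, 16, 20.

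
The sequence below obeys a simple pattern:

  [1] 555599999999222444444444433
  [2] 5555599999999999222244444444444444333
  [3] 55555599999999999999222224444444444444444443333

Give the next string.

555555599999999999999999222222444444444444444444444433333

Term n consists of n+1 5's, followed by 3n-1 9's, followed by n 2's, followed by 4n-2 4's, followed by n-1 3's, where the shown terms are n = 3, 4, 5.
Setting n = 6 gives 7, 17, 6, 22, 5 characters in each block.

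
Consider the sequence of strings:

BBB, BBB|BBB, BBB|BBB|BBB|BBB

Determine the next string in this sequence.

Each string is two copies of the previous one joined by '|'.
Doubling BBB|BBB|BBB|BBB with '|' between the halves:

BBB|BBB|BBB|BBB|BBB|BBB|BBB|BBB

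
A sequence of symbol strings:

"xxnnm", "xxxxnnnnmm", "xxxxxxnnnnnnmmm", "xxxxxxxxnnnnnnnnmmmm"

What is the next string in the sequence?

The n-th term is 2n x's then 2n n's then n m's (n = 1, 2, …).
For the next term, n = 5, so the run lengths are 10, 10, 5.

xxxxxxxxxxnnnnnnnnnnmmmmm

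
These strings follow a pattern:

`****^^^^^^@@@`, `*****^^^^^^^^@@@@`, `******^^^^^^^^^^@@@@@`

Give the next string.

Reading off run lengths: * runs 4, 5, 6; ^ runs 6, 8, 10; @ runs 3, 4, 5 — each is linear in n, where the shown terms are n = 3, 4, 5.
At n = 6 the blocks have lengths 7, 12, 6.

*******^^^^^^^^^^^^@@@@@@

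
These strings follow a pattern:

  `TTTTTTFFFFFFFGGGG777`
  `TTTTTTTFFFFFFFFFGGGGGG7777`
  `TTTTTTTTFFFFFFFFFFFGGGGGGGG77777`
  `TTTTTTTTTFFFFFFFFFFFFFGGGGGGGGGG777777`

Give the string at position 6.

TTTTTTTTTTTFFFFFFFFFFFFFFFFFGGGGGGGGGGGGGG77777777

Term n consists of n+3 T's, followed by 2n+1 F's, followed by 2n-2 G's, followed by n 7's, where the shown terms are n = 3, 4, 5, 6.
At n = 8 the blocks have lengths 11, 17, 14, 8.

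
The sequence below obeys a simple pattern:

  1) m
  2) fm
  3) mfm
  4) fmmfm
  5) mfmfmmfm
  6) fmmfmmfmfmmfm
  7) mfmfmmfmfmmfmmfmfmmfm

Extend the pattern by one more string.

fmmfmmfmfmmfmmfmfmmfmfmmfmmfmfmmfm

This is a Fibonacci-style word recurrence s(k) = s(k−2)·s(k−1): e.g. m·fm = mfm.
The next term joins fmmfmmfmfmmfm and mfmfmmfmfmmfmmfmfmmfm.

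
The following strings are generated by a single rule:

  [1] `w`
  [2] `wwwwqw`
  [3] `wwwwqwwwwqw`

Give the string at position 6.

Every step adds wwwqw to the end: s(k+1) = s(k)·wwwqw.
From wwwwqwwwwqw, 3 further steps: wwwwqwwwwqw → wwwwqwwwwqwwwwqw → wwwwqwwwwqwwwwqwwwwqw → (answer).

wwwwqwwwwqwwwwqwwwwqwwwwqw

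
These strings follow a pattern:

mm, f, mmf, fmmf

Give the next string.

Each term (from the third on) is the two preceding terms concatenated in order: term 3 = mm·f = mmf.
So term 5 is mmf·fmmf.

mmffmmf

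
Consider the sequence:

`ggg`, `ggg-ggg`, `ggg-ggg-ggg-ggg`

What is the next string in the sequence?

ggg-ggg-ggg-ggg-ggg-ggg-ggg-ggg

s(k+1) = s(k)·-·s(k) — each term doubles the last with '-' between the halves.
One more doubling of ggg-ggg-ggg-ggg gives the answer.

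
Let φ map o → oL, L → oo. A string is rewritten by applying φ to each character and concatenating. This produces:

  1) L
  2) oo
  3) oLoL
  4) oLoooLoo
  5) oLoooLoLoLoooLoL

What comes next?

Applying the rule to each of the 16 symbols of oLoooLoLoLoooLoL gives the pieces oL oo oL oL oL oo oL oo oL oo oL oL oL oo oL oo, which concatenate to the answer.

oLoooLoLoLoooLoooLoooLoLoLoooLoo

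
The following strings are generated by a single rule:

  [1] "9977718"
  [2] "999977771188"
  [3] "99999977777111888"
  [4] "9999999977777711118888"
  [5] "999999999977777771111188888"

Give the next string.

Each string has the form 9^{2n} 7^{n+2} 1^{n} 8^{n} (n = 1, 2, …).
For the next term, n = 6, so the run lengths are 12, 8, 6, 6.

99999999999977777777111111888888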